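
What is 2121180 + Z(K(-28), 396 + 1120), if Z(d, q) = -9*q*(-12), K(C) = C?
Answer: 2284908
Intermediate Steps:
Z(d, q) = 108*q
2121180 + Z(K(-28), 396 + 1120) = 2121180 + 108*(396 + 1120) = 2121180 + 108*1516 = 2121180 + 163728 = 2284908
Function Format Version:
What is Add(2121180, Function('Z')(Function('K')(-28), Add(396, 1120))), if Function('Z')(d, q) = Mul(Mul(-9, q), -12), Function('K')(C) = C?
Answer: 2284908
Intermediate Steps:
Function('Z')(d, q) = Mul(108, q)
Add(2121180, Function('Z')(Function('K')(-28), Add(396, 1120))) = Add(2121180, Mul(108, Add(396, 1120))) = Add(2121180, Mul(108, 1516)) = Add(2121180, 163728) = 2284908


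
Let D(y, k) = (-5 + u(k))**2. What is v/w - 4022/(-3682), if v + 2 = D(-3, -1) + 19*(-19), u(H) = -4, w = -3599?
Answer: 7756751/6625759 ≈ 1.1707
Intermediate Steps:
D(y, k) = 81 (D(y, k) = (-5 - 4)**2 = (-9)**2 = 81)
v = -282 (v = -2 + (81 + 19*(-19)) = -2 + (81 - 361) = -2 - 280 = -282)
v/w - 4022/(-3682) = -282/(-3599) - 4022/(-3682) = -282*(-1/3599) - 4022*(-1/3682) = 282/3599 + 2011/1841 = 7756751/6625759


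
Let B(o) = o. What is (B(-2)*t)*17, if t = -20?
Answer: 680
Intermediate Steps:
(B(-2)*t)*17 = -2*(-20)*17 = 40*17 = 680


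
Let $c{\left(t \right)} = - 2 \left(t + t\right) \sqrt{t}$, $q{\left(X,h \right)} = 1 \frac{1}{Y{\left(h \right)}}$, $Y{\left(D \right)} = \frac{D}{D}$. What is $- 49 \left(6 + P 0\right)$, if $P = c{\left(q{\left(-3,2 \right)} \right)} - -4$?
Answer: $-294$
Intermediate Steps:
$Y{\left(D \right)} = 1$
$q{\left(X,h \right)} = 1$ ($q{\left(X,h \right)} = 1 \cdot 1^{-1} = 1 \cdot 1 = 1$)
$c{\left(t \right)} = - 4 t^{\frac{3}{2}}$ ($c{\left(t \right)} = - 2 \cdot 2 t \sqrt{t} = - 4 t \sqrt{t} = - 4 t^{\frac{3}{2}}$)
$P = 0$ ($P = - 4 \cdot 1^{\frac{3}{2}} - -4 = \left(-4\right) 1 + 4 = -4 + 4 = 0$)
$- 49 \left(6 + P 0\right) = - 49 \left(6 + 0 \cdot 0\right) = - 49 \left(6 + 0\right) = \left(-49\right) 6 = -294$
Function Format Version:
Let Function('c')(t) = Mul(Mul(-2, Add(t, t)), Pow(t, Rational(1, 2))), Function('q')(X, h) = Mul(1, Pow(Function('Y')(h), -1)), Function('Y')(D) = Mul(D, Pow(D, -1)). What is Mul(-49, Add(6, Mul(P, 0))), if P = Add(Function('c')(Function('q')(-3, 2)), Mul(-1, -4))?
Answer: -294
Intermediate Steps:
Function('Y')(D) = 1
Function('q')(X, h) = 1 (Function('q')(X, h) = Mul(1, Pow(1, -1)) = Mul(1, 1) = 1)
Function('c')(t) = Mul(-4, Pow(t, Rational(3, 2))) (Function('c')(t) = Mul(Mul(-2, Mul(2, t)), Pow(t, Rational(1, 2))) = Mul(Mul(-4, t), Pow(t, Rational(1, 2))) = Mul(-4, Pow(t, Rational(3, 2))))
P = 0 (P = Add(Mul(-4, Pow(1, Rational(3, 2))), Mul(-1, -4)) = Add(Mul(-4, 1), 4) = Add(-4, 4) = 0)
Mul(-49, Add(6, Mul(P, 0))) = Mul(-49, Add(6, Mul(0, 0))) = Mul(-49, Add(6, 0)) = Mul(-49, 6) = -294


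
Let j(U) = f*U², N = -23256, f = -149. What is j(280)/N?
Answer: 1460200/2907 ≈ 502.30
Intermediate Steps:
j(U) = -149*U²
j(280)/N = -149*280²/(-23256) = -149*78400*(-1/23256) = -11681600*(-1/23256) = 1460200/2907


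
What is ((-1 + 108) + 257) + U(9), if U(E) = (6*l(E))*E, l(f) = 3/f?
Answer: 382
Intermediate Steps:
U(E) = 18 (U(E) = (6*(3/E))*E = (18/E)*E = 18)
((-1 + 108) + 257) + U(9) = ((-1 + 108) + 257) + 18 = (107 + 257) + 18 = 364 + 18 = 382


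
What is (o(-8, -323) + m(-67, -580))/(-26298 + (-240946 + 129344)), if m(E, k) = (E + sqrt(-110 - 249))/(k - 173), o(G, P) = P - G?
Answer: 59282/25959675 + I*sqrt(359)/103838700 ≈ 0.0022836 + 1.8247e-7*I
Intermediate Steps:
m(E, k) = (E + I*sqrt(359))/(-173 + k) (m(E, k) = (E + sqrt(-359))/(-173 + k) = (E + I*sqrt(359))/(-173 + k))
(o(-8, -323) + m(-67, -580))/(-26298 + (-240946 + 129344)) = ((-323 - 1*(-8)) + (-67 + I*sqrt(359))/(-173 - 580))/(-26298 + (-240946 + 129344)) = ((-323 + 8) + (-67 + I*sqrt(359))/(-753))/(-26298 - 111602) = (-315 - (-67 + I*sqrt(359))/753)/(-137900) = (-315 + (67/753 - I*sqrt(359)/753))*(-1/137900) = (-237128/753 - I*sqrt(359)/753)*(-1/137900) = 59282/25959675 + I*sqrt(359)/103838700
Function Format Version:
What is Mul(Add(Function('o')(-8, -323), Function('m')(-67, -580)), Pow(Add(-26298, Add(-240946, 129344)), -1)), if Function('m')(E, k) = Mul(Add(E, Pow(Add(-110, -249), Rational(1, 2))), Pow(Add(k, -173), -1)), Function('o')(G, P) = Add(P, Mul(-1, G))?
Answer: Add(Rational(59282, 25959675), Mul(Rational(1, 103838700), I, Pow(359, Rational(1, 2)))) ≈ Add(0.0022836, Mul(1.8247e-7, I))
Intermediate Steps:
Function('m')(E, k) = Mul(Pow(Add(-173, k), -1), Add(E, Mul(I, Pow(359, Rational(1, 2))))) (Function('m')(E, k) = Mul(Add(E, Pow(-359, Rational(1, 2))), Pow(Add(-173, k), -1)) = Mul(Add(E, Mul(I, Pow(359, Rational(1, 2)))), Pow(Add(-173, k), -1)) = Mul(Pow(Add(-173, k), -1), Add(E, Mul(I, Pow(359, Rational(1, 2))))))
Mul(Add(Function('o')(-8, -323), Function('m')(-67, -580)), Pow(Add(-26298, Add(-240946, 129344)), -1)) = Mul(Add(Add(-323, Mul(-1, -8)), Mul(Pow(Add(-173, -580), -1), Add(-67, Mul(I, Pow(359, Rational(1, 2)))))), Pow(Add(-26298, Add(-240946, 129344)), -1)) = Mul(Add(Add(-323, 8), Mul(Pow(-753, -1), Add(-67, Mul(I, Pow(359, Rational(1, 2)))))), Pow(Add(-26298, -111602), -1)) = Mul(Add(-315, Mul(Rational(-1, 753), Add(-67, Mul(I, Pow(359, Rational(1, 2)))))), Pow(-137900, -1)) = Mul(Add(-315, Add(Rational(67, 753), Mul(Rational(-1, 753), I, Pow(359, Rational(1, 2))))), Rational(-1, 137900)) = Mul(Add(Rational(-237128, 753), Mul(Rational(-1, 753), I, Pow(359, Rational(1, 2)))), Rational(-1, 137900)) = Add(Rational(59282, 25959675), Mul(Rational(1, 103838700), I, Pow(359, Rational(1, 2))))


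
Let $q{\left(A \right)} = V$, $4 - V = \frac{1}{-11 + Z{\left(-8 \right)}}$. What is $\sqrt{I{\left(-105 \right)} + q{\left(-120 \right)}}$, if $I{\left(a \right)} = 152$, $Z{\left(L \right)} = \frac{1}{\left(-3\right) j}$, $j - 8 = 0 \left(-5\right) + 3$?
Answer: $\frac{3 \sqrt{574483}}{182} \approx 12.494$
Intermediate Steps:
$j = 11$ ($j = 8 + \left(0 \left(-5\right) + 3\right) = 8 + \left(0 + 3\right) = 8 + 3 = 11$)
$Z{\left(L \right)} = - \frac{1}{33}$ ($Z{\left(L \right)} = \frac{1}{\left(-3\right) 11} = \left(- \frac{1}{3}\right) \frac{1}{11} = - \frac{1}{33}$)
$V = \frac{1489}{364}$ ($V = 4 - \frac{1}{-11 - \frac{1}{33}} = 4 - \frac{1}{- \frac{364}{33}} = 4 - - \frac{33}{364} = 4 + \frac{33}{364} = \frac{1489}{364} \approx 4.0907$)
$q{\left(A \right)} = \frac{1489}{364}$
$\sqrt{I{\left(-105 \right)} + q{\left(-120 \right)}} = \sqrt{152 + \frac{1489}{364}} = \sqrt{\frac{56817}{364}} = \frac{3 \sqrt{574483}}{182}$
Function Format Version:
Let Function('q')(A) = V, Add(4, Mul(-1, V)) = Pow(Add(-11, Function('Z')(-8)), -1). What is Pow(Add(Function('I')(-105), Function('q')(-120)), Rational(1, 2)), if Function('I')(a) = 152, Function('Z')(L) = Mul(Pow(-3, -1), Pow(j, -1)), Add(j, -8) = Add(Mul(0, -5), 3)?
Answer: Mul(Rational(3, 182), Pow(574483, Rational(1, 2))) ≈ 12.494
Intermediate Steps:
j = 11 (j = Add(8, Add(Mul(0, -5), 3)) = Add(8, Add(0, 3)) = Add(8, 3) = 11)
Function('Z')(L) = Rational(-1, 33) (Function('Z')(L) = Mul(Pow(-3, -1), Pow(11, -1)) = Mul(Rational(-1, 3), Rational(1, 11)) = Rational(-1, 33))
V = Rational(1489, 364) (V = Add(4, Mul(-1, Pow(Add(-11, Rational(-1, 33)), -1))) = Add(4, Mul(-1, Pow(Rational(-364, 33), -1))) = Add(4, Mul(-1, Rational(-33, 364))) = Add(4, Rational(33, 364)) = Rational(1489, 364) ≈ 4.0907)
Function('q')(A) = Rational(1489, 364)
Pow(Add(Function('I')(-105), Function('q')(-120)), Rational(1, 2)) = Pow(Add(152, Rational(1489, 364)), Rational(1, 2)) = Pow(Rational(56817, 364), Rational(1, 2)) = Mul(Rational(3, 182), Pow(574483, Rational(1, 2)))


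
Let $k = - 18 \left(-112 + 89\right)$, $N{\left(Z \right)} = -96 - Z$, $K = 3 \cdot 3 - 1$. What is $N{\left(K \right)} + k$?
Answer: $310$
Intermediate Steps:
$K = 8$ ($K = 9 - 1 = 8$)
$k = 414$ ($k = \left(-18\right) \left(-23\right) = 414$)
$N{\left(K \right)} + k = \left(-96 - 8\right) + 414 = -104 + 414 = 310$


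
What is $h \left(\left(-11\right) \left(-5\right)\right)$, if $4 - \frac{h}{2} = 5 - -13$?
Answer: $-1540$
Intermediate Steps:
$h = -28$ ($h = 8 - 2 \left(5 - -13\right) = 8 - 2 \left(5 + 13\right) = 8 - 36 = -28$)
$h \left(\left(-11\right) \left(-5\right)\right) = - 28 \left(\left(-11\right) \left(-5\right)\right) = \left(-28\right) 55 = -1540$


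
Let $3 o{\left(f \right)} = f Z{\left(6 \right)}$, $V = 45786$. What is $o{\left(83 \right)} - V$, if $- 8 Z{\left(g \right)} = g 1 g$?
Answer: $- \frac{91821}{2} \approx -45911.0$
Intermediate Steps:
$Z{\left(g \right)} = - \frac{g^{2}}{8}$ ($Z{\left(g \right)} = - \frac{g 1 g}{8} = - \frac{g g}{8} = - \frac{g^{2}}{8}$)
$o{\left(f \right)} = - \frac{3 f}{2}$ ($o{\left(f \right)} = \frac{f \left(- \frac{6^{2}}{8}\right)}{3} = \frac{f \left(\left(- \frac{1}{8}\right) 36\right)}{3} = \frac{f \left(- \frac{9}{2}\right)}{3} = \frac{\left(- \frac{9}{2}\right) f}{3} = - \frac{3 f}{2}$)
$o{\left(83 \right)} - V = \left(- \frac{3}{2}\right) 83 - 45786 = - \frac{249}{2} - 45786 = - \frac{91821}{2}$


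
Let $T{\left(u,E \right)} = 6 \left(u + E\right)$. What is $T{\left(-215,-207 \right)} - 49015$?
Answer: $-51547$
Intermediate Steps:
$T{\left(u,E \right)} = 6 E + 6 u$ ($T{\left(u,E \right)} = 6 \left(E + u\right) = 6 E + 6 u$)
$T{\left(-215,-207 \right)} - 49015 = \left(6 \left(-207\right) + 6 \left(-215\right)\right) - 49015 = \left(-1242 - 1290\right) - 49015 = -2532 - 49015 = -51547$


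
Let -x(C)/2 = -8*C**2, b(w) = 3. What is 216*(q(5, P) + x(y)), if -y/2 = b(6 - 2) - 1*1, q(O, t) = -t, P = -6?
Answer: 56592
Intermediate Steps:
y = -4 (y = -2*(3 - 1*1) = -2*(3 - 1) = -2*2 = -4)
x(C) = 16*C**2 (x(C) = -(-16)*C**2 = 16*C**2)
216*(q(5, P) + x(y)) = 216*(-1*(-6) + 16*(-4)**2) = 216*(6 + 16*16) = 216*(6 + 256) = 216*262 = 56592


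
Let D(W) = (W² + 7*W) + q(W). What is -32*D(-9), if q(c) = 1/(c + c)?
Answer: -5168/9 ≈ -574.22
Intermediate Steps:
q(c) = 1/(2*c)
D(W) = W² + 1/(2*W) + 7*W (D(W) = (W² + 7*W) + 1/(2*W) = W² + 1/(2*W) + 7*W)
-32*D(-9) = -32*((-9)² + (½)/(-9) + 7*(-9)) = -32*(81 + (½)*(-⅑) - 63) = -32*(81 - 1/18 - 63) = -32*323/18 = -5168/9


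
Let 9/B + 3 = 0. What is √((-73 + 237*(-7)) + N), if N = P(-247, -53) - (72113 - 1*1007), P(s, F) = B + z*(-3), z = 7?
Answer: I*√72862 ≈ 269.93*I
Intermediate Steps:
B = -3 (B = 9/(-3 + 0) = 9/(-3) = 9*(-⅓) = -3)
P(s, F) = -24 (P(s, F) = -3 + 7*(-3) = -3 - 21 = -24)
N = -71130 (N = -24 - (72113 - 1*1007) = -24 - (72113 - 1007) = -24 - 1*71106 = -24 - 71106 = -71130)
√((-73 + 237*(-7)) + N) = √((-73 + 237*(-7)) - 71130) = √((-73 - 1659) - 71130) = √(-1732 - 71130) = √(-72862) = I*√72862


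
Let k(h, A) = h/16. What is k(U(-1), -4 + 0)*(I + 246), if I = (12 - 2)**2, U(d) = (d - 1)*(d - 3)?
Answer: 173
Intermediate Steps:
U(d) = (-1 + d)*(-3 + d)
I = 100 (I = 10**2 = 100)
k(h, A) = h/16 (k(h, A) = h*(1/16) = h/16)
k(U(-1), -4 + 0)*(I + 246) = ((3 + (-1)**2 - 4*(-1))/16)*(100 + 246) = ((3 + 1 + 4)/16)*346 = ((1/16)*8)*346 = (1/2)*346 = 173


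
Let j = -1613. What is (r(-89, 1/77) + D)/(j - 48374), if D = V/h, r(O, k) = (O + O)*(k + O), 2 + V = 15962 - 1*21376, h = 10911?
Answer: -13307249584/41996428089 ≈ -0.31687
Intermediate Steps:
V = -5416 (V = -2 + (15962 - 1*21376) = -2 + (15962 - 21376) = -2 - 5414 = -5416)
r(O, k) = 2*O*(O + k) (r(O, k) = (2*O)*(O + k) = 2*O*(O + k))
D = -5416/10911 ≈ -0.49638
(r(-89, 1/77) + D)/(j - 48374) = (2*(-89)*(-89 + 1/77) - 5416/10911)/(-1613 - 48374) = (2*(-89)*(-89 + 1/77) - 5416/10911)/(-49987) = (2*(-89)*(-6852/77) - 5416/10911)*(-1/49987) = (1219656/77 - 5416/10911)*(-1/49987) = (13307249584/840147)*(-1/49987) = -13307249584/41996428089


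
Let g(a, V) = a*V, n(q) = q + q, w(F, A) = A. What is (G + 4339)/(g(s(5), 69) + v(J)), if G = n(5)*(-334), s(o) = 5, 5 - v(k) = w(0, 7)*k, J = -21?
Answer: 999/497 ≈ 2.0101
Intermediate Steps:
n(q) = 2*q
v(k) = 5 - 7*k
g(a, V) = V*a
G = -3340 (G = (2*5)*(-334) = 10*(-334) = -3340)
(G + 4339)/(g(s(5), 69) + v(J)) = (-3340 + 4339)/(69*5 + (5 - 7*(-21))) = 999/(345 + (5 + 147)) = 999/(345 + 152) = 999/497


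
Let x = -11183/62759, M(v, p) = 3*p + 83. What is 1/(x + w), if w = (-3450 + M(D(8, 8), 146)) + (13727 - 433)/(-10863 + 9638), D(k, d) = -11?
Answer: -76879775/226028878296 ≈ -0.00034013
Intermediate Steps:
M(v, p) = 83 + 3*p
x = -11183/62759 (x = -11183*1/62759 = -11183/62759 ≈ -0.17819)
w = -3601319/1225 (w = (-3450 + (83 + 3*146)) + (13727 - 433)/(-10863 + 9638) = (-3450 + (83 + 438)) + 13294/(-1225) = (-3450 + 521) + 13294*(-1/1225) = -2929 - 13294/1225 = -3601319/1225 ≈ -2939.9)
1/(x + w) = 1/(-11183/62759 - 3601319/1225) = 1/(-226028878296/76879775) = -76879775/226028878296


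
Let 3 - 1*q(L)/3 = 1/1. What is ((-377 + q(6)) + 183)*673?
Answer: -126524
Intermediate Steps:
q(L) = 6 (q(L) = 9 - 3/1 = 9 - 3*1 = 9 - 3 = 6)
((-377 + q(6)) + 183)*673 = ((-377 + 6) + 183)*673 = (-371 + 183)*673 = -188*673 = -126524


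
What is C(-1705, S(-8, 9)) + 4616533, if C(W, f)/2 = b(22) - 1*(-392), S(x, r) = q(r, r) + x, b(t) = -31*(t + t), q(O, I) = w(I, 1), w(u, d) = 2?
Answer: 4614589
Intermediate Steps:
q(O, I) = 2
b(t) = -62*t
S(x, r) = 2 + x
C(W, f) = -1944 (C(W, f) = 2*(-62*22 - 1*(-392)) = 2*(-1364 + 392) = 2*(-972) = -1944)
C(-1705, S(-8, 9)) + 4616533 = -1944 + 4616533 = 4614589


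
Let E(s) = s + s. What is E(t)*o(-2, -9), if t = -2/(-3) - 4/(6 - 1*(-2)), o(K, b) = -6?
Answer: -2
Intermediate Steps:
t = ⅙ (t = -2*(-⅓) - 4/(6 + 2) = ⅔ - 4/8 = ⅔ - 4*⅛ = ⅔ - ½ = ⅙ ≈ 0.16667)
E(s) = 2*s
E(t)*o(-2, -9) = (2*(⅙))*(-6) = (⅓)*(-6) = -2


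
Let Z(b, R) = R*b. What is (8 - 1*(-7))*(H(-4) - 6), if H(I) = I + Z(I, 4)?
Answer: -390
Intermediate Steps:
H(I) = 5*I (H(I) = I + 4*I = 5*I)
(8 - 1*(-7))*(H(-4) - 6) = (8 - 1*(-7))*(5*(-4) - 6) = (8 + 7)*(-20 - 6) = 15*(-26) = -390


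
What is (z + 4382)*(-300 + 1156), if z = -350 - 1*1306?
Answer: 2333456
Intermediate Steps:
z = -1656 (z = -350 - 1306 = -1656)
(z + 4382)*(-300 + 1156) = (-1656 + 4382)*(-300 + 1156) = 2726*856 = 2333456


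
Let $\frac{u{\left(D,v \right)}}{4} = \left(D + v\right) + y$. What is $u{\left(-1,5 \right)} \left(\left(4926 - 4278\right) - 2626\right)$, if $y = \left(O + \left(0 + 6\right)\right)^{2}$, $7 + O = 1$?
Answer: $-31648$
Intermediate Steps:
$O = -6$ ($O = -7 + 1 = -6$)
$y = 0$ ($y = \left(-6 + \left(0 + 6\right)\right)^{2} = \left(-6 + 6\right)^{2} = 0^{2} = 0$)
$u{\left(D,v \right)} = 4 D + 4 v$ ($u{\left(D,v \right)} = 4 \left(\left(D + v\right) + 0\right) = 4 \left(D + v\right) = 4 D + 4 v$)
$u{\left(-1,5 \right)} \left(\left(4926 - 4278\right) - 2626\right) = \left(4 \left(-1\right) + 4 \cdot 5\right) \left(\left(4926 - 4278\right) - 2626\right) = \left(-4 + 20\right) \left(648 - 2626\right) = 16 \left(-1978\right) = -31648$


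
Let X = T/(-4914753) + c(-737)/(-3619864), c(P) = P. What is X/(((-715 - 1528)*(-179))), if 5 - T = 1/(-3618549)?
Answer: 13041517065947045/25847033941650422146577976 ≈ 5.0457e-10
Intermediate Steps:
T = 18092746/3618549 (T = 5 - 1/(-3618549) = 5 - 1*(-1/3618549) = 5 + 1/3618549 = 18092746/3618549 ≈ 5.0000)
X = 13041517065947045/64376655221957878008 (X = (18092746/3618549)/(-4914753) - 737/(-3619864) = (18092746/3618549)*(-1/4914753) - 737*(-1/3619864) = -18092746/17784274553397 + 737/3619864 = 13041517065947045/64376655221957878008 ≈ 0.00020258)
X/(((-715 - 1528)*(-179))) = 13041517065947045/(64376655221957878008*(((-715 - 1528)*(-179)))) = 13041517065947045/(64376655221957878008*((-2243*(-179)))) = (13041517065947045/64376655221957878008)/401497 = (13041517065947045/64376655221957878008)*(1/401497) = 13041517065947045/25847033941650422146577976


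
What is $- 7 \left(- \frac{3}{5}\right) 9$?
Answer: $\frac{189}{5} \approx 37.8$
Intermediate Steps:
$- 7 \left(- \frac{3}{5}\right) 9 = - 7 \left(\left(-3\right) \frac{1}{5}\right) 9 = \left(-7\right) \left(- \frac{3}{5}\right) 9 = \frac{21}{5} \cdot 9 = \frac{189}{5}$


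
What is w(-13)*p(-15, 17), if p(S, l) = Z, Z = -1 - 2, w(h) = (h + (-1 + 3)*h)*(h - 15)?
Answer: -3276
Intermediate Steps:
w(h) = 3*h*(-15 + h) (w(h) = (h + 2*h)*(-15 + h) = (3*h)*(-15 + h) = 3*h*(-15 + h))
Z = -3
p(S, l) = -3
w(-13)*p(-15, 17) = (3*(-13)*(-15 - 13))*(-3) = (3*(-13)*(-28))*(-3) = 1092*(-3) = -3276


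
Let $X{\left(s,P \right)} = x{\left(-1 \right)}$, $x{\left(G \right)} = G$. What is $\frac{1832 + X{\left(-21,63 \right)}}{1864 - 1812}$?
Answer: $\frac{1831}{52} \approx 35.212$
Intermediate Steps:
$X{\left(s,P \right)} = -1$
$\frac{1832 + X{\left(-21,63 \right)}}{1864 - 1812} = \frac{1832 - 1}{1864 - 1812} = \frac{1831}{52}$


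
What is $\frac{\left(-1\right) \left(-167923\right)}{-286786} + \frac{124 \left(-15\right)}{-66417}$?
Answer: $- \frac{3539839977}{6349155254} \approx -0.55753$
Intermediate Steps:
$\frac{\left(-1\right) \left(-167923\right)}{-286786} + \frac{124 \left(-15\right)}{-66417} = 167923 \left(- \frac{1}{286786}\right) - - \frac{620}{22139} = - \frac{167923}{286786} + \frac{620}{22139} = - \frac{3539839977}{6349155254}$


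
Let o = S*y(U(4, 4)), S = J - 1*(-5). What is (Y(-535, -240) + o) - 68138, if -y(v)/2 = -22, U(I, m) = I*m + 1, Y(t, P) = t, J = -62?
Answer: -71181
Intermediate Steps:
U(I, m) = 1 + I*m
S = -57 (S = -62 - 1*(-5) = -62 + 5 = -57)
y(v) = 44 (y(v) = -2*(-22) = 44)
o = -2508 (o = -57*44 = -2508)
(Y(-535, -240) + o) - 68138 = (-535 - 2508) - 68138 = -3043 - 68138 = -71181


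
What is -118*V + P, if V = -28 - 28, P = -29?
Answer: 6579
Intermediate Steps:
V = -56
-118*V + P = -118*(-56) - 29 = 6608 - 29 = 6579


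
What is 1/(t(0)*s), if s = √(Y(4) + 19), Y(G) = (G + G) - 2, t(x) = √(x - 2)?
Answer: -I*√2/10 ≈ -0.14142*I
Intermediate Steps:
t(x) = √(-2 + x)
Y(G) = -2 + 2*G (Y(G) = 2*G - 2 = -2 + 2*G)
s = 5 (s = √((-2 + 2*4) + 19) = √((-2 + 8) + 19) = √(6 + 19) = √25 = 5)
1/(t(0)*s) = 1/(√(-2 + 0)*5) = 1/(√(-2)*5) = 1/((I*√2)*5) = 1/(5*I*√2) = -I*√2/10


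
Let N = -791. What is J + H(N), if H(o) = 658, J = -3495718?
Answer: -3495060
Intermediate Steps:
J + H(N) = -3495718 + 658 = -3495060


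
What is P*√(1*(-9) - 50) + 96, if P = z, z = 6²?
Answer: 96 + 36*I*√59 ≈ 96.0 + 276.52*I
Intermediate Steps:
z = 36
P = 36
P*√(1*(-9) - 50) + 96 = 36*√(1*(-9) - 50) + 96 = 36*√(-9 - 50) + 96 = 36*√(-59) + 96 = 36*(I*√59) + 96 = 36*I*√59 + 96 = 96 + 36*I*√59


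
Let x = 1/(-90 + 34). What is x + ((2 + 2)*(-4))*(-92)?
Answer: 82431/56 ≈ 1472.0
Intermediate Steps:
x = -1/56 (x = 1/(-56) = -1/56 ≈ -0.017857)
x + ((2 + 2)*(-4))*(-92) = -1/56 + ((2 + 2)*(-4))*(-92) = -1/56 + (4*(-4))*(-92) = -1/56 - 16*(-92) = -1/56 + 1472 = 82431/56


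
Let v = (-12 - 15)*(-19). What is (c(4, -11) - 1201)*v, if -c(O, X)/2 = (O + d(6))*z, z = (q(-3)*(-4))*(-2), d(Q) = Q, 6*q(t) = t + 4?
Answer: -629793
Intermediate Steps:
q(t) = ⅔ + t/6 (q(t) = (t + 4)/6 = (4 + t)/6 = ⅔ + t/6)
v = 513 (v = -27*(-19) = 513)
z = 4/3 (z = ((⅔ + (⅙)*(-3))*(-4))*(-2) = ((⅔ - ½)*(-4))*(-2) = ((⅙)*(-4))*(-2) = -⅔*(-2) = 4/3 ≈ 1.3333)
c(O, X) = -16 - 8*O/3 (c(O, X) = -2*(O + 6)*4/3 = -2*(6 + O)*4/3 = -2*(8 + 4*O/3) = -16 - 8*O/3)
(c(4, -11) - 1201)*v = ((-16 - 8/3*4) - 1201)*513 = ((-16 - 32/3) - 1201)*513 = (-80/3 - 1201)*513 = -3683/3*513 = -629793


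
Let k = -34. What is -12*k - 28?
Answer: 380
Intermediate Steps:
-12*k - 28 = -12*(-34) - 28 = 408 - 28 = 380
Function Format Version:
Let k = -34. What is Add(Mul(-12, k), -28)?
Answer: 380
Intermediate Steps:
Add(Mul(-12, k), -28) = Add(Mul(-12, -34), -28) = Add(408, -28) = 380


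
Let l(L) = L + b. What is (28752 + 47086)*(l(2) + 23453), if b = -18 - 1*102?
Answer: 1769679730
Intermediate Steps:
b = -120 (b = -18 - 102 = -120)
l(L) = -120 + L (l(L) = L - 120 = -120 + L)
(28752 + 47086)*(l(2) + 23453) = (28752 + 47086)*((-120 + 2) + 23453) = 75838*(-118 + 23453) = 75838*23335 = 1769679730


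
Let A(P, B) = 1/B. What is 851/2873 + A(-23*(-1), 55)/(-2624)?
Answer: 122813447/414631360 ≈ 0.29620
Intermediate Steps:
851/2873 + A(-23*(-1), 55)/(-2624) = 851/2873 + 1/(55*(-2624)) = 851*(1/2873) + (1/55)*(-1/2624) = 851/2873 - 1/144320 = 122813447/414631360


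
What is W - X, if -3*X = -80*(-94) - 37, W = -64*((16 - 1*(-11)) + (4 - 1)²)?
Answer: 571/3 ≈ 190.33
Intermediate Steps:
W = -2304 (W = -64*((16 + 11) + 3²) = -64*(27 + 9) = -64*36 = -2304)
X = -7483/3 (X = -(-80*(-94) - 37)/3 = -(7520 - 37)/3 = -⅓*7483 = -7483/3 ≈ -2494.3)
W - X = -2304 - 1*(-7483/3) = -2304 + 7483/3 = 571/3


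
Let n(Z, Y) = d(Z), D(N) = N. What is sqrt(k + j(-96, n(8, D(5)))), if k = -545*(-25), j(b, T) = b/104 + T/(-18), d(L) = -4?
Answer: sqrt(20722559)/39 ≈ 116.72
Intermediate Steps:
n(Z, Y) = -4
j(b, T) = -T/18 + b/104 (j(b, T) = b*(1/104) + T*(-1/18) = b/104 - T/18 = -T/18 + b/104)
k = 13625
sqrt(k + j(-96, n(8, D(5)))) = sqrt(13625 + (-1/18*(-4) + (1/104)*(-96))) = sqrt(13625 + (2/9 - 12/13)) = sqrt(13625 - 82/117) = sqrt(1594043/117) = sqrt(20722559)/39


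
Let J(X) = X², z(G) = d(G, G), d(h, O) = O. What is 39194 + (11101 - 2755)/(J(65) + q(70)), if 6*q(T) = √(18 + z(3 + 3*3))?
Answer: 839607150526/21420749 - 8346*√30/107103745 ≈ 39196.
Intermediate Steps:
z(G) = G
q(T) = √30/6 (q(T) = √(18 + (3 + 3*3))/6 = √(18 + (3 + 9))/6 = √(18 + 12)/6 = √30/6)
39194 + (11101 - 2755)/(J(65) + q(70)) = 39194 + (11101 - 2755)/(65² + √30/6) = 39194 + 8346/(4225 + √30/6)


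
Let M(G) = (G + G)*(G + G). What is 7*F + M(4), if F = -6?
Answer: 22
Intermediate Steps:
M(G) = 4*G² (M(G) = (2*G)*(2*G) = 4*G²)
7*F + M(4) = 7*(-6) + 4*4² = -42 + 4*16 = -42 + 64 = 22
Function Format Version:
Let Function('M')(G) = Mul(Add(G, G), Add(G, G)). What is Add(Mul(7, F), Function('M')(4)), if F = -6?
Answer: 22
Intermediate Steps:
Function('M')(G) = Mul(4, Pow(G, 2)) (Function('M')(G) = Mul(Mul(2, G), Mul(2, G)) = Mul(4, Pow(G, 2)))
Add(Mul(7, F), Function('M')(4)) = Add(Mul(7, -6), Mul(4, Pow(4, 2))) = Add(-42, Mul(4, 16)) = Add(-42, 64) = 22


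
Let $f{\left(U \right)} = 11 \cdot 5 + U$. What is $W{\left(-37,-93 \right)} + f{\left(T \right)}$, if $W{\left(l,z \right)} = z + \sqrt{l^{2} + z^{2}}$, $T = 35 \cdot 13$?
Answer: $417 + \sqrt{10018} \approx 517.09$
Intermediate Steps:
$T = 455$
$f{\left(U \right)} = 55 + U$
$W{\left(-37,-93 \right)} + f{\left(T \right)} = \left(-93 + \sqrt{\left(-37\right)^{2} + \left(-93\right)^{2}}\right) + \left(55 + 455\right) = \left(-93 + \sqrt{1369 + 8649}\right) + 510 = \left(-93 + \sqrt{10018}\right) + 510 = 417 + \sqrt{10018}$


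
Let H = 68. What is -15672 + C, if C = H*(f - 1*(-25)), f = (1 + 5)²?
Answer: -11524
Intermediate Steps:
f = 36 (f = 6² = 36)
C = 4148 (C = 68*(36 - 1*(-25)) = 68*(36 + 25) = 68*61 = 4148)
-15672 + C = -15672 + 4148 = -11524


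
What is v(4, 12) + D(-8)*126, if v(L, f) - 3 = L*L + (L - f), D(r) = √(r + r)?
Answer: 11 + 504*I ≈ 11.0 + 504.0*I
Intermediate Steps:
D(r) = √2*√r (D(r) = √(2*r) = √2*√r)
v(L, f) = 3 + L + L² - f (v(L, f) = 3 + (L*L + (L - f)) = 3 + (L² + (L - f)) = 3 + (L + L² - f) = 3 + L + L² - f)
v(4, 12) + D(-8)*126 = (3 + 4 + 4² - 1*12) + (√2*√(-8))*126 = (3 + 4 + 16 - 12) + (√2*(2*I*√2))*126 = 11 + (4*I)*126 = 11 + 504*I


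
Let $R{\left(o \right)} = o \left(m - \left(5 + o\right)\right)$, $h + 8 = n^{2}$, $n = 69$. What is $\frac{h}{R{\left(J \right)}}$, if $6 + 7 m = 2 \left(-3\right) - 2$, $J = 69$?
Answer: $- \frac{4753}{5244} \approx -0.90637$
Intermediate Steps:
$m = -2$ ($m = - \frac{6}{7} + \frac{2 \left(-3\right) - 2}{7} = - \frac{6}{7} + \frac{-6 - 2}{7} = - \frac{6}{7} + \frac{1}{7} \left(-8\right) = - \frac{6}{7} - \frac{8}{7} = -2$)
$h = 4753$ ($h = -8 + 69^{2} = -8 + 4761 = 4753$)
$R{\left(o \right)} = o \left(-7 - o\right)$ ($R{\left(o \right)} = o \left(-2 - \left(5 + o\right)\right) = o \left(-7 - o\right)$)
$\frac{h}{R{\left(J \right)}} = \frac{4753}{\left(-1\right) 69 \left(7 + 69\right)} = \frac{4753}{\left(-1\right) 69 \cdot 76} = \frac{4753}{-5244} = 4753 \left(- \frac{1}{5244}\right) = - \frac{4753}{5244}$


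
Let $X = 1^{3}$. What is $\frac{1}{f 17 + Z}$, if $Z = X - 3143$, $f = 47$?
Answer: $- \frac{1}{2343} \approx -0.0004268$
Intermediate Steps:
$X = 1$
$Z = -3142$ ($Z = 1 - 3143 = -3142$)
$\frac{1}{f 17 + Z} = \frac{1}{47 \cdot 17 - 3142} = \frac{1}{799 - 3142} = \frac{1}{-2343} = - \frac{1}{2343}$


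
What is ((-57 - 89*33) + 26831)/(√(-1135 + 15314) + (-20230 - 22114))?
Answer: -1009353928/1793000157 - 23837*√14179/1793000157 ≈ -0.56452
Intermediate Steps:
((-57 - 89*33) + 26831)/(√(-1135 + 15314) + (-20230 - 22114)) = ((-57 - 2937) + 26831)/(√14179 - 42344) = (-2994 + 26831)/(-42344 + √14179) = 23837/(-42344 + √14179)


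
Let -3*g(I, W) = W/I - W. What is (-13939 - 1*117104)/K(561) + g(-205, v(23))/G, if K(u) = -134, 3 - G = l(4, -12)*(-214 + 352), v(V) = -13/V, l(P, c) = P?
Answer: 1017628534867/1040591070 ≈ 977.93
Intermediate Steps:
G = -549 (G = 3 - 4*(-214 + 352) = 3 - 4*138 = 3 - 1*552 = 3 - 552 = -549)
g(I, W) = W/3 - W/(3*I) (g(I, W) = -(W/I - W)/3 = -(-W + W/I)/3 = W/3 - W/(3*I))
(-13939 - 1*117104)/K(561) + g(-205, v(23))/G = (-13939 - 1*117104)/(-134) + ((⅓)*(-13/23)*(-1 - 205)/(-205))/(-549) = (-13939 - 117104)*(-1/134) + ((⅓)*(-13*1/23)*(-1/205)*(-206))*(-1/549) = -131043*(-1/134) + ((⅓)*(-13/23)*(-1/205)*(-206))*(-1/549) = 131043/134 - 2678/14145*(-1/549) = 131043/134 + 2678/7765605 = 1017628534867/1040591070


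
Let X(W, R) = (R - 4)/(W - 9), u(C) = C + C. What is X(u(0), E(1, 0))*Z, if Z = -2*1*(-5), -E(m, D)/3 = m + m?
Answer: 100/9 ≈ 11.111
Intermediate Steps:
E(m, D) = -6*m (E(m, D) = -3*(m + m) = -6*m)
u(C) = 2*C
Z = 10 (Z = -2*(-5) = 10)
X(W, R) = (-4 + R)/(-9 + W)
X(u(0), E(1, 0))*Z = ((-4 - 6*1)/(-9 + 2*0))*10 = ((-4 - 6)/(-9 + 0))*10 = (-10/(-9))*10 = -⅑*(-10)*10 = (10/9)*10 = 100/9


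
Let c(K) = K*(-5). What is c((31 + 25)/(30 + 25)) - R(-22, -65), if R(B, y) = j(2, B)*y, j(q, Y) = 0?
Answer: -56/11 ≈ -5.0909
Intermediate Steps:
R(B, y) = 0 (R(B, y) = 0*y = 0)
c(K) = -5*K
c((31 + 25)/(30 + 25)) - R(-22, -65) = -5*(31 + 25)/(30 + 25) - 1*0 = -280/55 + 0 = -5*56/55 + 0 = -56/11 + 0 = -56/11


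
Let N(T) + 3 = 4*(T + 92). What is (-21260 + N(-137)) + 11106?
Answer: -10337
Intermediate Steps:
N(T) = 365 + 4*T (N(T) = -3 + 4*(T + 92) = -3 + 4*(92 + T) = -3 + (368 + 4*T) = 365 + 4*T)
(-21260 + N(-137)) + 11106 = (-21260 + (365 + 4*(-137))) + 11106 = (-21260 + (365 - 548)) + 11106 = (-21260 - 183) + 11106 = -21443 + 11106 = -10337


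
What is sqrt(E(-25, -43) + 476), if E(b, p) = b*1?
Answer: sqrt(451) ≈ 21.237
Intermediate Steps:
E(b, p) = b
sqrt(E(-25, -43) + 476) = sqrt(-25 + 476) = sqrt(451)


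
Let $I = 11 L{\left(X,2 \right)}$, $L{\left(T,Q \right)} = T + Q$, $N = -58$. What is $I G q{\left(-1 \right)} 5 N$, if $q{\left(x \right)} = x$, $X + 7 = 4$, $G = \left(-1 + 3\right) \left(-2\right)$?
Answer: $12760$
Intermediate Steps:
$G = -4$ ($G = 2 \left(-2\right) = -4$)
$X = -3$ ($X = -7 + 4 = -3$)
$L{\left(T,Q \right)} = Q + T$
$I = -11$ ($I = 11 \left(2 - 3\right) = 11 \left(-1\right) = -11$)
$I G q{\left(-1 \right)} 5 N = - 11 \left(- 4 \left(\left(-1\right) 5\right)\right) \left(-58\right) = - 11 \left(\left(-4\right) \left(-5\right)\right) \left(-58\right) = \left(-11\right) 20 \left(-58\right) = \left(-220\right) \left(-58\right) = 12760$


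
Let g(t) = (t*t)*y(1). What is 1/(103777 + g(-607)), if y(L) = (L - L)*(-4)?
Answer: 1/103777 ≈ 9.6360e-6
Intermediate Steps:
y(L) = 0 (y(L) = 0*(-4) = 0)
g(t) = 0 (g(t) = (t*t)*0 = t**2*0 = 0)
1/(103777 + g(-607)) = 1/(103777 + 0) = 1/103777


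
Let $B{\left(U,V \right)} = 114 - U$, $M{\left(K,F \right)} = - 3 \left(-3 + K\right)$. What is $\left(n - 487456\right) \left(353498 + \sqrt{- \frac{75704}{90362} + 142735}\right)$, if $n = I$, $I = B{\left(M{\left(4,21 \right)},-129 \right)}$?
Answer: $-172273361822 - \frac{6335407 \sqrt{1724062095267}}{45181} \approx -1.7246 \cdot 10^{11}$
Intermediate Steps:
$M{\left(K,F \right)} = 9 - 3 K$
$I = 117$ ($I = 114 - \left(9 - 12\right) = 114 - -3 = 114 + 3 = 117$)
$n = 117$
$\left(n - 487456\right) \left(353498 + \sqrt{- \frac{75704}{90362} + 142735}\right) = \left(117 - 487456\right) \left(353498 + \sqrt{- \frac{75704}{90362} + 142735}\right) = - 487339 \left(353498 + \sqrt{\left(-75704\right) \frac{1}{90362} + 142735}\right) = - 487339 \left(353498 + \sqrt{- \frac{37852}{45181} + 142735}\right) = - 487339 \left(353498 + \sqrt{\frac{6448872183}{45181}}\right) = - 487339 \left(353498 + \frac{13 \sqrt{1724062095267}}{45181}\right) = -172273361822 - \frac{6335407 \sqrt{1724062095267}}{45181}$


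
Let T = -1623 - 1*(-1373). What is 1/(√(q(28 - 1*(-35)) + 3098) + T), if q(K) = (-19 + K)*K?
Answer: -25/5663 - √5870/56630 ≈ -0.0057675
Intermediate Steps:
q(K) = K*(-19 + K)
T = -250 (T = -1623 + 1373 = -250)
1/(√(q(28 - 1*(-35)) + 3098) + T) = 1/(√((28 - 1*(-35))*(-19 + (28 - 1*(-35))) + 3098) - 250) = 1/(√((28 + 35)*(-19 + (28 + 35)) + 3098) - 250) = 1/(√(63*(-19 + 63) + 3098) - 250) = 1/(√(63*44 + 3098) - 250) = 1/(√(2772 + 3098) - 250) = 1/(√5870 - 250) = 1/(-250 + √5870)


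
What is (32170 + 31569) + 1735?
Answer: 65474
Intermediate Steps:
(32170 + 31569) + 1735 = 63739 + 1735 = 65474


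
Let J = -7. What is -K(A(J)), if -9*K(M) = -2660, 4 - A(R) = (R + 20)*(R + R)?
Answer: -2660/9 ≈ -295.56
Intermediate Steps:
A(R) = 4 - 2*R*(20 + R) (A(R) = 4 - (R + 20)*(R + R) = 4 - (20 + R)*2*R = 4 - 2*R*(20 + R))
K(M) = 2660/9 (K(M) = -1/9*(-2660) = 2660/9)
-K(A(J)) = -1*2660/9 = -2660/9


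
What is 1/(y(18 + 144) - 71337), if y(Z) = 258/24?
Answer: -4/285305 ≈ -1.4020e-5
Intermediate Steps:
y(Z) = 43/4 (y(Z) = 258*(1/24) = 43/4)
1/(y(18 + 144) - 71337) = 1/(43/4 - 71337) = 1/(-285305/4) = -4/285305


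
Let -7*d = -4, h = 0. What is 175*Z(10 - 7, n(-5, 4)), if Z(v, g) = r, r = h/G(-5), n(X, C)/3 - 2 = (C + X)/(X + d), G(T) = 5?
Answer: 0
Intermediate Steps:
d = 4/7 (d = -1/7*(-4) = 4/7 ≈ 0.57143)
n(X, C) = 6 + 3*(C + X)/(4/7 + X) (n(X, C) = 6 + 3*((C + X)/(X + 4/7)) = 6 + 3*((C + X)/(4/7 + X)) = 6 + 3*(C + X)/(4/7 + X))
r = 0 (r = 0/5 = 0*(1/5) = 0)
Z(v, g) = 0
175*Z(10 - 7, n(-5, 4)) = 175*0 = 0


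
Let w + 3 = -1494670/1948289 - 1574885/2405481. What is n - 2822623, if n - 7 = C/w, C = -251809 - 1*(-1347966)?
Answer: -4894734967536696585/1594111378774 ≈ -3.0705e+6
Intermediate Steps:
C = 1096157 (C = -251809 + 1347966 = 1096157)
w = -1594111378774/360505551693 (w = -3 + (-1494670/1948289 - 1574885/2405481) = -3 + (-1494670*1/1948289 - 1574885*1/2405481) = -3 + (-1494670/1948289 - 121145/185037) = -3 - 512594723695/360505551693 = -1594111378774/360505551693 ≈ -4.4219)
n = -395159525247492383/1594111378774 (n = 7 + 1096157/(-1594111378774/360505551693) = 7 + 1096157*(-360505551693/1594111378774) = 7 - 395170684027143801/1594111378774 = -395159525247492383/1594111378774 ≈ -2.4789e+5)
n - 2822623 = -395159525247492383/1594111378774 - 2822623 = -4894734967536696585/1594111378774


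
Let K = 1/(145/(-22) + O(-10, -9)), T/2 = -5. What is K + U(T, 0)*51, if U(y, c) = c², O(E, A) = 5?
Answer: -22/35 ≈ -0.62857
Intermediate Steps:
T = -10 (T = 2*(-5) = -10)
K = -22/35 (K = 1/(145/(-22) + 5) = 1/(145*(-1/22) + 5) = 1/(-145/22 + 5) = 1/(-35/22) = -22/35 ≈ -0.62857)
K + U(T, 0)*51 = -22/35 + 0²*51 = -22/35 + 0*51 = -22/35 + 0 = -22/35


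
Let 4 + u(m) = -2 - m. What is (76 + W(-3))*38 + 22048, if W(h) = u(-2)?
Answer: 24784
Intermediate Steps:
u(m) = -6 - m (u(m) = -4 + (-2 - m) = -6 - m)
W(h) = -4 (W(h) = -6 - 1*(-2) = -6 + 2 = -4)
(76 + W(-3))*38 + 22048 = (76 - 4)*38 + 22048 = 72*38 + 22048 = 2736 + 22048 = 24784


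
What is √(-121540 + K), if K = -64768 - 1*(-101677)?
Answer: I*√84631 ≈ 290.91*I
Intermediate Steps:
K = 36909 (K = -64768 + 101677 = 36909)
√(-121540 + K) = √(-121540 + 36909) = √(-84631) = I*√84631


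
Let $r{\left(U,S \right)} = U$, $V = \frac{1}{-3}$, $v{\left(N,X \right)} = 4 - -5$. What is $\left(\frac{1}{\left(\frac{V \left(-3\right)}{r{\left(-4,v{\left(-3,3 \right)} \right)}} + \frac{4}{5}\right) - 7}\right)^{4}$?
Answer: $\frac{160000}{276922881} \approx 0.00057778$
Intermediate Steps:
$v{\left(N,X \right)} = 9$ ($v{\left(N,X \right)} = 4 + 5 = 9$)
$V = - \frac{1}{3} \approx -0.33333$
$\left(\frac{1}{\left(\frac{V \left(-3\right)}{r{\left(-4,v{\left(-3,3 \right)} \right)}} + \frac{4}{5}\right) - 7}\right)^{4} = \left(\frac{1}{\left(\frac{\left(- \frac{1}{3}\right) \left(-3\right)}{-4} + \frac{4}{5}\right) - 7}\right)^{4} = \left(\frac{1}{\left(1 \left(- \frac{1}{4}\right) + 4 \cdot \frac{1}{5}\right) - 7}\right)^{4} = \left(\frac{1}{\left(- \frac{1}{4} + \frac{4}{5}\right) - 7}\right)^{4} = \left(\frac{1}{\frac{11}{20} - 7}\right)^{4} = \left(\frac{1}{- \frac{129}{20}}\right)^{4} = \left(- \frac{20}{129}\right)^{4} = \frac{160000}{276922881}$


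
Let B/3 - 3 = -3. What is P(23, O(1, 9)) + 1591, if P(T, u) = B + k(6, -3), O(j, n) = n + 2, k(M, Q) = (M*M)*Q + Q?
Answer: 1480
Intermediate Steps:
B = 0 (B = 9 + 3*(-3) = 9 - 9 = 0)
k(M, Q) = Q + Q*M**2 (k(M, Q) = M**2*Q + Q = Q*M**2 + Q = Q + Q*M**2)
O(j, n) = 2 + n
P(T, u) = -111 (P(T, u) = 0 - 3*(1 + 6**2) = 0 - 3*(1 + 36) = 0 - 3*37 = 0 - 111 = -111)
P(23, O(1, 9)) + 1591 = -111 + 1591 = 1480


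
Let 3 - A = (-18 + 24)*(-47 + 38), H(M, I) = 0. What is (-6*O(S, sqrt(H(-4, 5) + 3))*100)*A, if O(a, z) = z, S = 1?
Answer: -34200*sqrt(3) ≈ -59236.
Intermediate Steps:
A = 57 (A = 3 - (-18 + 24)*(-47 + 38) = 3 - 6*(-9) = 3 - 1*(-54) = 3 + 54 = 57)
(-6*O(S, sqrt(H(-4, 5) + 3))*100)*A = (-6*sqrt(0 + 3)*100)*57 = (-6*sqrt(3)*100)*57 = -600*sqrt(3)*57 = -34200*sqrt(3)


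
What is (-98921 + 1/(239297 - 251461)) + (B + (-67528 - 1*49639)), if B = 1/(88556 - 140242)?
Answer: -67928181638101/314354252 ≈ -2.1609e+5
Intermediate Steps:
B = -1/51686 (B = 1/(-51686) = -1/51686 ≈ -1.9348e-5)
(-98921 + 1/(239297 - 251461)) + (B + (-67528 - 1*49639)) = (-98921 + 1/(239297 - 251461)) + (-1/51686 + (-67528 - 1*49639)) = (-98921 + 1/(-12164)) + (-1/51686 + (-67528 - 49639)) = (-98921 - 1/12164) + (-1/51686 - 117167) = -1203275045/12164 - 6055893563/51686 = -67928181638101/314354252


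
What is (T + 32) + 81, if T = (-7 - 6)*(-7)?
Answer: 204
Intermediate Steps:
T = 91 (T = -13*(-7) = 91)
(T + 32) + 81 = (91 + 32) + 81 = 123 + 81 = 204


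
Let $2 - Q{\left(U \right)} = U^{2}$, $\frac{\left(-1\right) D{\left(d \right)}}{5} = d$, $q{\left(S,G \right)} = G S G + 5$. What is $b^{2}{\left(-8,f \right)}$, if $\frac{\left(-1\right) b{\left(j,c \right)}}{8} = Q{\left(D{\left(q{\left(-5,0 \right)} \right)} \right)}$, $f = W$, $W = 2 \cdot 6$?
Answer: $24840256$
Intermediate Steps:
$W = 12$
$f = 12$
$q{\left(S,G \right)} = 5 + S G^{2}$ ($q{\left(S,G \right)} = S G^{2} + 5 = 5 + S G^{2}$)
$D{\left(d \right)} = - 5 d$
$Q{\left(U \right)} = 2 - U^{2}$
$b{\left(j,c \right)} = 4984$ ($b{\left(j,c \right)} = - 8 \left(2 - \left(- 5 \left(5 - 5 \cdot 0^{2}\right)\right)^{2}\right) = - 8 \left(2 - \left(- 5 \left(5 - 0\right)\right)^{2}\right) = - 8 \left(2 - \left(- 5 \left(5 + 0\right)\right)^{2}\right) = - 8 \left(2 - \left(\left(-5\right) 5\right)^{2}\right) = - 8 \left(2 - \left(-25\right)^{2}\right) = - 8 \left(2 - 625\right) = \left(-8\right) \left(-623\right) = 4984$)
$b^{2}{\left(-8,f \right)} = 4984^{2} = 24840256$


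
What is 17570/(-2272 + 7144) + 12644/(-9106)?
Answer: 121171/54636 ≈ 2.2178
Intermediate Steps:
17570/(-2272 + 7144) + 12644/(-9106) = 17570/4872 + 12644*(-1/9106) = 17570*(1/4872) - 218/157 = 1255/348 - 218/157 = 121171/54636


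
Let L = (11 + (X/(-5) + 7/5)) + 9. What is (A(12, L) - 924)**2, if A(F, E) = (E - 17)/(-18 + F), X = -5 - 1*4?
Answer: 770118001/900 ≈ 8.5569e+5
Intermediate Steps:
X = -9 (X = -5 - 4 = -9)
L = 116/5 (L = (11 + (-9/(-5) + 7/5)) + 9 = (11 + (-9*(-1/5) + 7*(1/5))) + 9 = (11 + (9/5 + 7/5)) + 9 = (11 + 16/5) + 9 = 71/5 + 9 = 116/5 ≈ 23.200)
A(F, E) = (-17 + E)/(-18 + F)
(A(12, L) - 924)**2 = ((-17 + 116/5)/(-18 + 12) - 924)**2 = ((31/5)/(-6) - 924)**2 = (-1/6*31/5 - 924)**2 = (-31/30 - 924)**2 = (-27751/30)**2 = 770118001/900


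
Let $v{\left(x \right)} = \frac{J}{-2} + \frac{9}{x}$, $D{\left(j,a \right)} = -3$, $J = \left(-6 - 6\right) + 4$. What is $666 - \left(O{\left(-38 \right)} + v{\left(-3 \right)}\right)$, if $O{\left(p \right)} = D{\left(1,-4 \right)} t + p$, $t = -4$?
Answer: $691$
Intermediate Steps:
$J = -8$ ($J = -12 + 4 = -8$)
$O{\left(p \right)} = 12 + p$ ($O{\left(p \right)} = \left(-3\right) \left(-4\right) + p = 12 + p$)
$v{\left(x \right)} = 4 + \frac{9}{x}$ ($v{\left(x \right)} = - \frac{8}{-2} + \frac{9}{x} = \left(-8\right) \left(- \frac{1}{2}\right) + \frac{9}{x} = 4 + \frac{9}{x}$)
$666 - \left(O{\left(-38 \right)} + v{\left(-3 \right)}\right) = 666 - \left(\left(12 - 38\right) + \left(4 + \frac{9}{-3}\right)\right) = 666 - \left(-26 + \left(4 + 9 \left(- \frac{1}{3}\right)\right)\right) = 666 - \left(-26 + \left(4 - 3\right)\right) = 666 - \left(-26 + 1\right) = 666 - -25 = 666 + 25 = 691$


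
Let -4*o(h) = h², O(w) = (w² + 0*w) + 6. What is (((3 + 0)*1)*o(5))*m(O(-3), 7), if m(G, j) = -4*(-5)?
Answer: -375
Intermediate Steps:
O(w) = 6 + w² (O(w) = (w² + 0) + 6 = w² + 6 = 6 + w²)
m(G, j) = 20
o(h) = -h²/4
(((3 + 0)*1)*o(5))*m(O(-3), 7) = (((3 + 0)*1)*(-¼*5²))*20 = ((3*1)*(-¼*25))*20 = (3*(-25/4))*20 = -75/4*20 = -375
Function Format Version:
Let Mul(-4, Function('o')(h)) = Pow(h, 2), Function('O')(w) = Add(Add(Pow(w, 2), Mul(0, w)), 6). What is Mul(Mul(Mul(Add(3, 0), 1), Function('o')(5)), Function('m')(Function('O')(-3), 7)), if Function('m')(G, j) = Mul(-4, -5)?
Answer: -375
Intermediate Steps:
Function('O')(w) = Add(6, Pow(w, 2)) (Function('O')(w) = Add(Add(Pow(w, 2), 0), 6) = Add(Pow(w, 2), 6) = Add(6, Pow(w, 2)))
Function('m')(G, j) = 20
Function('o')(h) = Mul(Rational(-1, 4), Pow(h, 2))
Mul(Mul(Mul(Add(3, 0), 1), Function('o')(5)), Function('m')(Function('O')(-3), 7)) = Mul(Mul(Mul(Add(3, 0), 1), Mul(Rational(-1, 4), Pow(5, 2))), 20) = Mul(Mul(Mul(3, 1), Mul(Rational(-1, 4), 25)), 20) = Mul(Mul(3, Rational(-25, 4)), 20) = Mul(Rational(-75, 4), 20) = -375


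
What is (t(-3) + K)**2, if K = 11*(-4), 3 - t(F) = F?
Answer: 1444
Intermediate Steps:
t(F) = 3 - F
K = -44
(t(-3) + K)**2 = ((3 - 1*(-3)) - 44)**2 = ((3 + 3) - 44)**2 = (6 - 44)**2 = (-38)**2 = 1444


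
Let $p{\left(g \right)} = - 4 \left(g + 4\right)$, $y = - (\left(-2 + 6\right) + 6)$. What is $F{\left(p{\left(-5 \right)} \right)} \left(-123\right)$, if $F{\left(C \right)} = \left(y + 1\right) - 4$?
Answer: $1599$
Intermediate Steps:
$y = -10$ ($y = - (4 + 6) = \left(-1\right) 10 = -10$)
$p{\left(g \right)} = -16 - 4 g$ ($p{\left(g \right)} = - 4 \left(4 + g\right) = -16 - 4 g$)
$F{\left(C \right)} = -13$ ($F{\left(C \right)} = \left(-10 + 1\right) - 4 = -9 - 4 = -13$)
$F{\left(p{\left(-5 \right)} \right)} \left(-123\right) = \left(-13\right) \left(-123\right) = 1599$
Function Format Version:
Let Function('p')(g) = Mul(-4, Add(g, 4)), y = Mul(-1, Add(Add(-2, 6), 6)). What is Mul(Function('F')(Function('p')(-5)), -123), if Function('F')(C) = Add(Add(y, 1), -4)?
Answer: 1599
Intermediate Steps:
y = -10 (y = Mul(-1, Add(4, 6)) = Mul(-1, 10) = -10)
Function('p')(g) = Add(-16, Mul(-4, g)) (Function('p')(g) = Mul(-4, Add(4, g)) = Add(-16, Mul(-4, g)))
Function('F')(C) = -13 (Function('F')(C) = Add(Add(-10, 1), -4) = Add(-9, -4) = -13)
Mul(Function('F')(Function('p')(-5)), -123) = Mul(-13, -123) = 1599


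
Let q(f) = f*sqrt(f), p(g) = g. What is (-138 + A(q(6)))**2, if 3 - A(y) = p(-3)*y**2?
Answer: 263169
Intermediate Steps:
q(f) = f**(3/2)
A(y) = 3 + 3*y**2 (A(y) = 3 - (-3)*y**2 = 3 + 3*y**2)
(-138 + A(q(6)))**2 = (-138 + (3 + 3*(6**(3/2))**2))**2 = (-138 + (3 + 3*(6*sqrt(6))**2))**2 = (-138 + (3 + 3*216))**2 = (-138 + (3 + 648))**2 = (-138 + 651)**2 = 513**2 = 263169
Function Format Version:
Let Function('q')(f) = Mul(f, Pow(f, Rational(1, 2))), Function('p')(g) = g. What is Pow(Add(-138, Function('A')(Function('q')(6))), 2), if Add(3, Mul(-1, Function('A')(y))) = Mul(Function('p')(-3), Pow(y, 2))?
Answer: 263169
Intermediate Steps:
Function('q')(f) = Pow(f, Rational(3, 2))
Function('A')(y) = Add(3, Mul(3, Pow(y, 2))) (Function('A')(y) = Add(3, Mul(-1, Mul(-3, Pow(y, 2)))) = Add(3, Mul(3, Pow(y, 2))))
Pow(Add(-138, Function('A')(Function('q')(6))), 2) = Pow(Add(-138, Add(3, Mul(3, Pow(Pow(6, Rational(3, 2)), 2)))), 2) = Pow(Add(-138, Add(3, Mul(3, Pow(Mul(6, Pow(6, Rational(1, 2))), 2)))), 2) = Pow(Add(-138, Add(3, Mul(3, 216))), 2) = Pow(Add(-138, Add(3, 648)), 2) = Pow(Add(-138, 651), 2) = Pow(513, 2) = 263169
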